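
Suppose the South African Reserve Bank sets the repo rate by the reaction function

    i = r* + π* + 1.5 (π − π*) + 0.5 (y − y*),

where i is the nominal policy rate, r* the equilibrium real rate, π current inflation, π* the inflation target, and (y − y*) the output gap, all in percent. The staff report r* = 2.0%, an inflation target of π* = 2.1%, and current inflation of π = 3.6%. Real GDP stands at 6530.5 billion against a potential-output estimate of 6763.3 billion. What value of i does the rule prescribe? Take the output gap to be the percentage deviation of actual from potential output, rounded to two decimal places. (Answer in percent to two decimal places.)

4.63%

Output gap = 100 × (6530.5 − 6763.3) / 6763.3 = -3.44%.
i = 2.00 + 2.10 + 1.5 × (3.60 − 2.10) + 0.5 × (-3.44)
   = 2.00 + 2.1 + 2.25 − 1.72 = 4.63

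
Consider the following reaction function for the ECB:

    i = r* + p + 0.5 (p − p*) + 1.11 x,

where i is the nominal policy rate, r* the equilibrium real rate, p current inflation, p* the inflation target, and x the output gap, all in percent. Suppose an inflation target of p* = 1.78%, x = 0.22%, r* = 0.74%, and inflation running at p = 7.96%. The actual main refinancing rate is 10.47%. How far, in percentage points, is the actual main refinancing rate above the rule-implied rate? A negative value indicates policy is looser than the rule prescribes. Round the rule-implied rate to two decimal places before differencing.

-1.56 pp

i = 0.74 + 7.96 + 0.5 × (7.96 − 1.78) + 1.11 × 0.22
   = 0.74 + 7.96 + 3.09 + 0.2442 = 12.03
Deviation = 10.47 − 12.03 = -1.56 pp.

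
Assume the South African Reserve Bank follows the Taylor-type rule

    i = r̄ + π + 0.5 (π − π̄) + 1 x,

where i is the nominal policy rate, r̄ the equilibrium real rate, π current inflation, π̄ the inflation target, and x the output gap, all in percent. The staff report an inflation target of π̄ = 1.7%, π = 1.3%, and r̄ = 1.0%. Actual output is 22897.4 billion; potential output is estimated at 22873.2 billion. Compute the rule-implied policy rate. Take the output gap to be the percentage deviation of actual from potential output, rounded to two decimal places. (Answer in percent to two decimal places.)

Output gap = 100 × (22897.4 − 22873.2) / 22873.2 = 0.11%.
i = 1.00 + 1.30 + 0.5 × (1.30 − 1.70) + 1 × 0.11
   = 1.00 + 1.3 − 0.2 + 0.11 = 2.21

2.21%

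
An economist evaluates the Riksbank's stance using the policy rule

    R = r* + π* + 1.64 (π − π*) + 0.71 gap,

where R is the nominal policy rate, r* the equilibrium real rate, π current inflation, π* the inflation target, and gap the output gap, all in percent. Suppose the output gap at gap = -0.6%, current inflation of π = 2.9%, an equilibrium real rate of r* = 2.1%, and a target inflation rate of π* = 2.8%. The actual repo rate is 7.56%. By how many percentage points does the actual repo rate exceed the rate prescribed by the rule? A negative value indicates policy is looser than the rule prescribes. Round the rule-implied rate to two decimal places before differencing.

2.92 pp

R = 2.1 + 2.8 + 1.64 × (2.9 − 2.8) + 0.71 × (-0.6)
   = 2.1 + 2.8 + 0.164 − 0.426 = 4.64
Deviation = 7.56 − 4.64 = 2.92 pp.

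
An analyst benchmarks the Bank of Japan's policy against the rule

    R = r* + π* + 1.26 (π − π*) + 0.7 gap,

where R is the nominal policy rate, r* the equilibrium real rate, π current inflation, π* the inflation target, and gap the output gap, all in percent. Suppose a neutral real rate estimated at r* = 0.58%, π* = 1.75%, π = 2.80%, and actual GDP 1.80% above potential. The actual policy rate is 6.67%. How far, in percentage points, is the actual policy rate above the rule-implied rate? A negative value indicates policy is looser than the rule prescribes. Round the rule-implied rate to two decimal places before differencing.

Output 1.80% above potential → gap = 1.80.
R = 0.58 + 1.75 + 1.26 × (2.80 − 1.75) + 0.7 × 1.80
   = 0.58 + 1.75 + 1.323 + 1.26 = 4.91
Deviation = 6.67 − 4.91 = 1.76 pp.

1.76 pp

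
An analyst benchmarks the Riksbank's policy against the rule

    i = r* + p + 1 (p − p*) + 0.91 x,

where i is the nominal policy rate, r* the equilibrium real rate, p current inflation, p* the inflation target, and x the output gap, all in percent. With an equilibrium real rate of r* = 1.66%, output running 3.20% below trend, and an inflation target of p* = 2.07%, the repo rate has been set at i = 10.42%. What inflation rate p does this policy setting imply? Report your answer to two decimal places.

6.87%

Output 3.20% below potential → x = -3.20.
Collecting p: i = r* + (1 + 1) p − 1 p* + 0.91 x
2 p = 10.42 − 1.66 + 1 × 2.07 − 0.91 × (-3.20) = 13.742
p = 13.742 / 2 = 6.87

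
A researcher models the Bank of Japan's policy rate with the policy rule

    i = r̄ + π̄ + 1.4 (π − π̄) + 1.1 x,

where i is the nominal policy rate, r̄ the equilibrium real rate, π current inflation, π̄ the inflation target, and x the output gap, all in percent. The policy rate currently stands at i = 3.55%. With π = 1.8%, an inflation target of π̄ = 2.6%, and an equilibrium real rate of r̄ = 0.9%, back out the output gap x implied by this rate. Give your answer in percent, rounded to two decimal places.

1.1 x = 3.55 − 0.9 − 2.6 − 1.4 × (1.8 − 2.6) = 1.17
x = 1.17 / 1.1 = 1.06

1.06%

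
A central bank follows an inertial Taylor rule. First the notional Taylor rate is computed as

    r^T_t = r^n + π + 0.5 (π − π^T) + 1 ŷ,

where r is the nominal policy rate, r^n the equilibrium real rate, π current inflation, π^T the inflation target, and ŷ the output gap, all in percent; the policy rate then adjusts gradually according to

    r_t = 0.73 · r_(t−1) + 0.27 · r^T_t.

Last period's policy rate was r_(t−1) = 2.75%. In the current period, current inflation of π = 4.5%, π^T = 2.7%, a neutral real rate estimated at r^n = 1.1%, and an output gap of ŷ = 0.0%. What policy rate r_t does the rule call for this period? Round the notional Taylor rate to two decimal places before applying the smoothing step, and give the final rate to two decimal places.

r^T_t = 1.1 + 4.5 + 0.5 × (4.5 − 2.7) + 1 × 0.0
   = 1.1 + 4.5 + 0.9 + 0 = 6.50
r_t = 0.73 × 2.75 + 0.27 × 6.50 = 2.0075 + 1.755 = 3.76

3.76%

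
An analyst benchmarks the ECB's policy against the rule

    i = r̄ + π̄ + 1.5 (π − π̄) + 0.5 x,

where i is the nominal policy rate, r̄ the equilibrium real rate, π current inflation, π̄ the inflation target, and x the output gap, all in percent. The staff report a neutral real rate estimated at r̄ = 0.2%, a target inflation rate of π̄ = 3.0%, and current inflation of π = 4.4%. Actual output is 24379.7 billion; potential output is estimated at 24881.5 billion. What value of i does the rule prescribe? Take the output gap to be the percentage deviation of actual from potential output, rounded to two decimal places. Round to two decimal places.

Output gap = 100 × (24379.7 − 24881.5) / 24881.5 = -2.02%.
i = 0.20 + 3.00 + 1.5 × (4.40 − 3.00) + 0.5 × (-2.02)
   = 0.20 + 3 + 2.1 − 1.01 = 4.29

4.29%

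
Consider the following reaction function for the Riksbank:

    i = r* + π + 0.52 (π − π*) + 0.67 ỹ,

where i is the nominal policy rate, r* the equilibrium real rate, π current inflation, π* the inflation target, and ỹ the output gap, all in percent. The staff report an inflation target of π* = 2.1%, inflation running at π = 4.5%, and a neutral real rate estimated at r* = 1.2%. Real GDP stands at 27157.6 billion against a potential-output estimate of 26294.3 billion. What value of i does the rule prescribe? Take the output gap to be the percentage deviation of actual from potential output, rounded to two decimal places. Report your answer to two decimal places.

Output gap = 100 × (27157.6 − 26294.3) / 26294.3 = 3.28%.
i = 1.20 + 4.50 + 0.52 × (4.50 − 2.10) + 0.67 × 3.28
   = 1.20 + 4.5 + 1.248 + 2.1976 = 9.15

9.15%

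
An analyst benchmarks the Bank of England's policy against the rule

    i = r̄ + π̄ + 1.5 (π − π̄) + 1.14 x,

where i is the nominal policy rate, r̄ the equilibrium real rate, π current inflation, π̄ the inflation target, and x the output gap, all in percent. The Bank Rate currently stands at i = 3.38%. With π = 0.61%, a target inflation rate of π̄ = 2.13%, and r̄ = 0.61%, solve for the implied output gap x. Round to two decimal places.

1.14 x = 3.38 − 0.61 − 2.13 − 1.5 × (0.61 − 2.13) = 2.92
x = 2.92 / 1.14 = 2.56

2.56%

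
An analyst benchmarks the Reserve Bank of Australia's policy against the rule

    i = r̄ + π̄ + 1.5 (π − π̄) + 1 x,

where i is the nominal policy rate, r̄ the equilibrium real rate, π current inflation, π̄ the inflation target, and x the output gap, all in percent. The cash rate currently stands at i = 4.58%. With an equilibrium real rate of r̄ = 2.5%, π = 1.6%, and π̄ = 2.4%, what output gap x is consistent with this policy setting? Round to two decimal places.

0.88%

1 x = 4.58 − 2.5 − 2.4 − 1.5 × (1.6 − 2.4) = 0.88
x = 0.88 / 1 = 0.88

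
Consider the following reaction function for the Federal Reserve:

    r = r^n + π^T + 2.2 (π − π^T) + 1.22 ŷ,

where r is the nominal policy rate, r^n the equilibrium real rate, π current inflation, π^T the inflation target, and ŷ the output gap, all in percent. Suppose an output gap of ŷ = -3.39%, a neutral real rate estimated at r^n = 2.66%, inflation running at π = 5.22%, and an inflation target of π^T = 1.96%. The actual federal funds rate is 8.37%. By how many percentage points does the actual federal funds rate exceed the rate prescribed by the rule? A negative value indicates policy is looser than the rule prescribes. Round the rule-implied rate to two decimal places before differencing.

r = 2.66 + 1.96 + 2.2 × (5.22 − 1.96) + 1.22 × (-3.39)
   = 2.66 + 1.96 + 7.172 − 4.1358 = 7.66
Deviation = 8.37 − 7.66 = 0.71 pp.

0.71 pp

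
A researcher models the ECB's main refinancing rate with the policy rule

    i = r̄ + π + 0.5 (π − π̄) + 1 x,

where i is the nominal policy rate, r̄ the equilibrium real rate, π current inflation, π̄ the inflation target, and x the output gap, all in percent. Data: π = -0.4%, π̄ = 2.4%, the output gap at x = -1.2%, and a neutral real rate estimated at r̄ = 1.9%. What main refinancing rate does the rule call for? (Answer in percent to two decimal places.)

i = 1.9 + (-0.4) + 0.5 × (-0.4 − 2.4) + 1 × (-1.2)
   = 1.9 − 0.4 − 1.4 − 1.2 = -1.10

-1.10%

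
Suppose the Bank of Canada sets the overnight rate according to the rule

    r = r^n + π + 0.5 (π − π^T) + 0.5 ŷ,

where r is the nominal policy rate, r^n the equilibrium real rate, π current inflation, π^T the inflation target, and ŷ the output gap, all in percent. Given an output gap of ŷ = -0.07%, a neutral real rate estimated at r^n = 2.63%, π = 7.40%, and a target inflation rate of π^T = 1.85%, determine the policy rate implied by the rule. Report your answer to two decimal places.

r = 2.63 + 7.40 + 0.5 × (7.40 − 1.85) + 0.5 × (-0.07)
   = 2.63 + 7.4 + 2.775 − 0.035 = 12.77

12.77%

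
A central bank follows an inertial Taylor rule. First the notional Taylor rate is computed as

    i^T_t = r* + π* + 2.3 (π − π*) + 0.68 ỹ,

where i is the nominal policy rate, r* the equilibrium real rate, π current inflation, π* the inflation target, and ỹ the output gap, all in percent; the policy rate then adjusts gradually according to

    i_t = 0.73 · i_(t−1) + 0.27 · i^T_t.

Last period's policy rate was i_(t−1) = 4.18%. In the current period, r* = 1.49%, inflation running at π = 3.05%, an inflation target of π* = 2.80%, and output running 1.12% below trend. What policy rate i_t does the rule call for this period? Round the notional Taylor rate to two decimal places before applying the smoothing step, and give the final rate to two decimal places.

Output 1.12% below potential → ỹ = -1.12.
i^T_t = 1.49 + 2.80 + 2.3 × (3.05 − 2.80) + 0.68 × (-1.12)
   = 1.49 + 2.8 + 0.575 − 0.7616 = 4.10
i_t = 0.73 × 4.18 + 0.27 × 4.10 = 3.0514 + 1.107 = 4.16

4.16%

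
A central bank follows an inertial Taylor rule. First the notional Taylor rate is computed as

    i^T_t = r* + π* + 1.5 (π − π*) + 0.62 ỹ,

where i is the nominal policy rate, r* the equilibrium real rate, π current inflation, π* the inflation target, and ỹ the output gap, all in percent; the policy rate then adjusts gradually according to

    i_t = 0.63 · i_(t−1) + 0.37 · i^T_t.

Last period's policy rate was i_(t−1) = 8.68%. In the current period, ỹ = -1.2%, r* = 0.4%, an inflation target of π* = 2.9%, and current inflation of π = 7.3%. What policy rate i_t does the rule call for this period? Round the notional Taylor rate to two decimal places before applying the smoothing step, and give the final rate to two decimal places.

i^T_t = 0.4 + 2.9 + 1.5 × (7.3 − 2.9) + 0.62 × (-1.2)
   = 0.4 + 2.9 + 6.6 − 0.744 = 9.16
i_t = 0.63 × 8.68 + 0.37 × 9.16 = 5.4684 + 3.3892 = 8.86

8.86%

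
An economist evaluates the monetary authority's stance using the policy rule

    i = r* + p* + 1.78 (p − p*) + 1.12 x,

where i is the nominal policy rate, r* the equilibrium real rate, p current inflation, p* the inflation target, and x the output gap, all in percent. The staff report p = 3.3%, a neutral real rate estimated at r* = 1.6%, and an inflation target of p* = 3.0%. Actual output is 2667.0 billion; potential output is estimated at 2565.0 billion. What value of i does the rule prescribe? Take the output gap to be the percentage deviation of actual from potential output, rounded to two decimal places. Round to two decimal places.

9.59%

Output gap = 100 × (2667.0 − 2565.0) / 2565.0 = 3.98%.
i = 1.60 + 3.00 + 1.78 × (3.30 − 3.00) + 1.12 × 3.98
   = 1.60 + 3 + 0.534 + 4.4576 = 9.59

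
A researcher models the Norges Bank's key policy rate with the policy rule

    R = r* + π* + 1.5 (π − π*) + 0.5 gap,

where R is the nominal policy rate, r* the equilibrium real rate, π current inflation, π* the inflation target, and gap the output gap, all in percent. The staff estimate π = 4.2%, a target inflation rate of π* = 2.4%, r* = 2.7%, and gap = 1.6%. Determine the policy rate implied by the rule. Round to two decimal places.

8.60%

R = 2.7 + 2.4 + 1.5 × (4.2 − 2.4) + 0.5 × 1.6
   = 2.7 + 2.4 + 2.7 + 0.8 = 8.60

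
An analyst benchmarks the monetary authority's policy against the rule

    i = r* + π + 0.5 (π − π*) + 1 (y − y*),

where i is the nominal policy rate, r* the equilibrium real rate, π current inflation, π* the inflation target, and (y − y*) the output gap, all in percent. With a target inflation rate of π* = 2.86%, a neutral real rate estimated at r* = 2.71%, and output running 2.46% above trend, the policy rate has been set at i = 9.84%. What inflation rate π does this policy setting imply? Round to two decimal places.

4.07%

Output 2.46% above potential → (y − y*) = 2.46.
Collecting π: i = r* + (1 + 0.5) π − 0.5 π* + 1 (y − y*)
1.5 π = 9.84 − 2.71 + 0.5 × 2.86 − 1 × 2.46 = 6.1
π = 6.1 / 1.5 = 4.07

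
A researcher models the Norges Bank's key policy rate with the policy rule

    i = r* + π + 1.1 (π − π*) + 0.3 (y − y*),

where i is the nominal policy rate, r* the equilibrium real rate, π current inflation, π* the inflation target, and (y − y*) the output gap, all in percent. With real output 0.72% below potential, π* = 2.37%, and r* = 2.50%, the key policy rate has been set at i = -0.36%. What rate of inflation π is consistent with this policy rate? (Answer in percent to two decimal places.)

Output 0.72% below potential → (y − y*) = -0.72.
Collecting π: i = r* + (1 + 1.1) π − 1.1 π* + 0.3 (y − y*)
2.1 π = -0.36 − 2.50 + 1.1 × 2.37 − 0.3 × (-0.72) = -0.037
π = -0.037 / 2.1 = -0.02

-0.02%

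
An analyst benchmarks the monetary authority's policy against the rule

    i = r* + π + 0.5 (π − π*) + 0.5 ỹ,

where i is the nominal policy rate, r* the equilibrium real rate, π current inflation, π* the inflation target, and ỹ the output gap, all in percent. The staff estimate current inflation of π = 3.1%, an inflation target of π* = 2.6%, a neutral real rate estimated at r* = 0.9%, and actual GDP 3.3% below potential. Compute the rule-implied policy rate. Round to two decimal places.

Output 3.3% below potential → ỹ = -3.3.
i = 0.9 + 3.1 + 0.5 × (3.1 − 2.6) + 0.5 × (-3.3)
   = 0.9 + 3.1 + 0.25 − 1.65 = 2.60

2.60%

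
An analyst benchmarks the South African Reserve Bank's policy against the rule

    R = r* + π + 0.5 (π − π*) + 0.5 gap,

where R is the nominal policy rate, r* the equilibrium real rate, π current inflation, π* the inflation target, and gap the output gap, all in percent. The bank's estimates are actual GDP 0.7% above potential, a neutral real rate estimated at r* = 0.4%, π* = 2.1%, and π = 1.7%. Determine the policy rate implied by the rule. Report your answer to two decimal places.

Output 0.7% above potential → gap = 0.7.
R = 0.4 + 1.7 + 0.5 × (1.7 − 2.1) + 0.5 × 0.7
   = 0.4 + 1.7 − 0.2 + 0.35 = 2.25

2.25%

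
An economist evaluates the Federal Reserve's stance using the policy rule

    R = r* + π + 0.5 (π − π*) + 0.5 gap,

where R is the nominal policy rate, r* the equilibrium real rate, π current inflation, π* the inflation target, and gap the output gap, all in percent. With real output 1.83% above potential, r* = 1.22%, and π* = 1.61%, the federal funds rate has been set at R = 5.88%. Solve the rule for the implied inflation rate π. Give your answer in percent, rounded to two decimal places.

Output 1.83% above potential → gap = 1.83.
Collecting π: R = r* + (1 + 0.5) π − 0.5 π* + 0.5 gap
1.5 π = 5.88 − 1.22 + 0.5 × 1.61 − 0.5 × 1.83 = 4.55
π = 4.55 / 1.5 = 3.03

3.03%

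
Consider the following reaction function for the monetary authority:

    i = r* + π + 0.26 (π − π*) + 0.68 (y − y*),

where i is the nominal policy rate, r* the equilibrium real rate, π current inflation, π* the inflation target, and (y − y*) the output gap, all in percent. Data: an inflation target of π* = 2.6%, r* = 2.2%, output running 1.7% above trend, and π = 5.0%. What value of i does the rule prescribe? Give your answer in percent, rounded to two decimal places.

8.98%

Output 1.7% above potential → (y − y*) = 1.7.
i = 2.2 + 5.0 + 0.26 × (5.0 − 2.6) + 0.68 × 1.7
   = 2.2 + 5 + 0.624 + 1.156 = 8.98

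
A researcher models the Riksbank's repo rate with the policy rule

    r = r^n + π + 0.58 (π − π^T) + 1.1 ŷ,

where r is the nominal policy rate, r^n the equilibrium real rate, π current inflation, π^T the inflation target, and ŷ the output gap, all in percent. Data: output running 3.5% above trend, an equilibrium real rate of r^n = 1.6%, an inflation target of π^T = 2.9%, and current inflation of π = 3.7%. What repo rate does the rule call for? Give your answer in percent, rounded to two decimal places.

Output 3.5% above potential → ŷ = 3.5.
r = 1.6 + 3.7 + 0.58 × (3.7 − 2.9) + 1.1 × 3.5
   = 1.6 + 3.7 + 0.464 + 3.85 = 9.61

9.61%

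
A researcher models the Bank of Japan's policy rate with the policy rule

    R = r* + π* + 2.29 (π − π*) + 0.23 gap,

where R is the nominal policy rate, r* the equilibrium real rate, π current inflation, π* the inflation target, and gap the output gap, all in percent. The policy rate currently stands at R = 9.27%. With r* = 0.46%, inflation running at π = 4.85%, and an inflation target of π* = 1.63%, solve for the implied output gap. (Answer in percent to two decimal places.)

0.23 gap = 9.27 − 0.46 − 1.63 − 2.29 × (4.85 − 1.63) = -0.1938
gap = -0.1938 / 0.23 = -0.84

-0.84%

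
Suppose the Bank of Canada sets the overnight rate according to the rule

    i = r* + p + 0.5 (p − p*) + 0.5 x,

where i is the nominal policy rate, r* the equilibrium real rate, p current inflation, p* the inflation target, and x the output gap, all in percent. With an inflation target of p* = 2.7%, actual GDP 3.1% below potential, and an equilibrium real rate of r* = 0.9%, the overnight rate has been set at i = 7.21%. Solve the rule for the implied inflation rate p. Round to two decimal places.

6.14%

Output 3.1% below potential → x = -3.1.
Collecting p: i = r* + (1 + 0.5) p − 0.5 p* + 0.5 x
1.5 p = 7.21 − 0.9 + 0.5 × 2.7 − 0.5 × (-3.1) = 9.21
p = 9.21 / 1.5 = 6.14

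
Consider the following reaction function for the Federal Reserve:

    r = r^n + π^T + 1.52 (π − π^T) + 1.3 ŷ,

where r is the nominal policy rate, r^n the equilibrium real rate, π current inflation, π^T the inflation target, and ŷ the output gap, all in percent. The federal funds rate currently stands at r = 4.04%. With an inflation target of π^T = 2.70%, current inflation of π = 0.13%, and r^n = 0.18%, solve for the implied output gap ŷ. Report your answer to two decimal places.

3.90%

1.3 ŷ = 4.04 − 0.18 − 2.70 − 1.52 × (0.13 − 2.70) = 5.0664
ŷ = 5.0664 / 1.3 = 3.90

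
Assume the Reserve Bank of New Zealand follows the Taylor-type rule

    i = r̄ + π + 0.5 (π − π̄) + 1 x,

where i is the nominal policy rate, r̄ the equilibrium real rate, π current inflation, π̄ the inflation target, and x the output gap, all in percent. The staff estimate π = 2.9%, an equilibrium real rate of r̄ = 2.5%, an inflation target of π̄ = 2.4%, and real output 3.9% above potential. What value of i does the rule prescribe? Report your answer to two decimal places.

9.55%

Output 3.9% above potential → x = 3.9.
i = 2.5 + 2.9 + 0.5 × (2.9 − 2.4) + 1 × 3.9
   = 2.5 + 2.9 + 0.25 + 3.9 = 9.55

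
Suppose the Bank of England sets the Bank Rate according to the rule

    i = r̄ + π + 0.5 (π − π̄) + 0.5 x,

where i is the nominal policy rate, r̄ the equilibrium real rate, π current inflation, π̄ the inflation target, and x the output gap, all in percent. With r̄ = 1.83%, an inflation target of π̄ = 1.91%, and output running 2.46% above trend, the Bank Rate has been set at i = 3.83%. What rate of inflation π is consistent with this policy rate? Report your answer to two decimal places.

1.15%

Output 2.46% above potential → x = 2.46.
Collecting π: i = r̄ + (1 + 0.5) π − 0.5 π̄ + 0.5 x
1.5 π = 3.83 − 1.83 + 0.5 × 1.91 − 0.5 × 2.46 = 1.725
π = 1.725 / 1.5 = 1.15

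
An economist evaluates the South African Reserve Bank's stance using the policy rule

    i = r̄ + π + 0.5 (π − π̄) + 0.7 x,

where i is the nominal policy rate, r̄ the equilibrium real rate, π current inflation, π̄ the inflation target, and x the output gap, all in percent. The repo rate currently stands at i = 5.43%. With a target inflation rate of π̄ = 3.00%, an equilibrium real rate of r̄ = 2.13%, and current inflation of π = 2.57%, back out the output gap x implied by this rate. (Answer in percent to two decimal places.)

1.35%

0.7 x = 5.43 − 2.13 − 2.57 − 0.5 × (2.57 − 3.00) = 0.945
x = 0.945 / 0.7 = 1.35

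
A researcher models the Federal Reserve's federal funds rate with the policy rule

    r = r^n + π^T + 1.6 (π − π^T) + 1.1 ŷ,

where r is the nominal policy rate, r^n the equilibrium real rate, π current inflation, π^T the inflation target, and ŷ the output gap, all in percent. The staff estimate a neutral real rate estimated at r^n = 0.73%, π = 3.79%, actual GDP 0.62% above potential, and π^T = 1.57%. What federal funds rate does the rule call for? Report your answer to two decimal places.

6.53%

Output 0.62% above potential → ŷ = 0.62.
r = 0.73 + 1.57 + 1.6 × (3.79 − 1.57) + 1.1 × 0.62
   = 0.73 + 1.57 + 3.552 + 0.682 = 6.53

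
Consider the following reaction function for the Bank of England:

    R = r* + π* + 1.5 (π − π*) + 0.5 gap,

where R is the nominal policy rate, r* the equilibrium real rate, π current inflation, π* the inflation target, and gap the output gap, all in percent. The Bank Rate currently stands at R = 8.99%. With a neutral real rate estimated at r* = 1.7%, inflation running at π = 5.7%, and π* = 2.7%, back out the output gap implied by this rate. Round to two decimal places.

0.5 gap = 8.99 − 1.7 − 2.7 − 1.5 × (5.7 − 2.7) = 0.09
gap = 0.09 / 0.5 = 0.18

0.18%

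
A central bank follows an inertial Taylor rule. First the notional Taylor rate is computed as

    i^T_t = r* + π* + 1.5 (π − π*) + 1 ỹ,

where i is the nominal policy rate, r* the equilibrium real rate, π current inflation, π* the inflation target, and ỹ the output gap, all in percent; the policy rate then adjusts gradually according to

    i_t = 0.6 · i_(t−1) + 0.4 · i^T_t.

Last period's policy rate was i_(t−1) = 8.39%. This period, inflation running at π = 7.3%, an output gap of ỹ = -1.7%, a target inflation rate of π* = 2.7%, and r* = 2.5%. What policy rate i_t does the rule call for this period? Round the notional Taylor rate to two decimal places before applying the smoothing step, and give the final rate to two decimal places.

9.19%

i^T_t = 2.5 + 2.7 + 1.5 × (7.3 − 2.7) + 1 × (-1.7)
   = 2.5 + 2.7 + 6.9 − 1.7 = 10.40
i_t = 0.6 × 8.39 + 0.4 × 10.40 = 5.034 + 4.16 = 9.19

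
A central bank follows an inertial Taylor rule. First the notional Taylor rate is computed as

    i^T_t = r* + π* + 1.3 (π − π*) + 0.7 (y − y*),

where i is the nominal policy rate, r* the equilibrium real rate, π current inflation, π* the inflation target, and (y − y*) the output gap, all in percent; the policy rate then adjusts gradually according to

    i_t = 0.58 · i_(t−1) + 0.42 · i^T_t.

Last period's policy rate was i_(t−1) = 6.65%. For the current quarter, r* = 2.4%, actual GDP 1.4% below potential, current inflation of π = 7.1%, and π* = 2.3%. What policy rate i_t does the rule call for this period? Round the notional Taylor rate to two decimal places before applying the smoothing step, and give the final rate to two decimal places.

Output 1.4% below potential → (y − y*) = -1.4.
i^T_t = 2.4 + 2.3 + 1.3 × (7.1 − 2.3) + 0.7 × (-1.4)
   = 2.4 + 2.3 + 6.24 − 0.98 = 9.96
i_t = 0.58 × 6.65 + 0.42 × 9.96 = 3.857 + 4.1832 = 8.04

8.04%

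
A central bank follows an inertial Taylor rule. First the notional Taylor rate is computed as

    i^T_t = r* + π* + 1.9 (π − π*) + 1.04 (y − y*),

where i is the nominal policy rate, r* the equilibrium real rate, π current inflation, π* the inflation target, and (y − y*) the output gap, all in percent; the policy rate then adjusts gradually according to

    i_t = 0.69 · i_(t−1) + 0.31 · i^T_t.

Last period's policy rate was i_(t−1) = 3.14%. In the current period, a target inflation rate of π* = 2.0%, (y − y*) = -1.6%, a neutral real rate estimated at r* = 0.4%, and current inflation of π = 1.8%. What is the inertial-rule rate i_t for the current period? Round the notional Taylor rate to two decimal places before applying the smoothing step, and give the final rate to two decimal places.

2.28%

i^T_t = 0.4 + 2.0 + 1.9 × (1.8 − 2.0) + 1.04 × (-1.6)
   = 0.4 + 2 − 0.38 − 1.664 = 0.36
i_t = 0.69 × 3.14 + 0.31 × 0.36 = 2.1666 + 0.1116 = 2.28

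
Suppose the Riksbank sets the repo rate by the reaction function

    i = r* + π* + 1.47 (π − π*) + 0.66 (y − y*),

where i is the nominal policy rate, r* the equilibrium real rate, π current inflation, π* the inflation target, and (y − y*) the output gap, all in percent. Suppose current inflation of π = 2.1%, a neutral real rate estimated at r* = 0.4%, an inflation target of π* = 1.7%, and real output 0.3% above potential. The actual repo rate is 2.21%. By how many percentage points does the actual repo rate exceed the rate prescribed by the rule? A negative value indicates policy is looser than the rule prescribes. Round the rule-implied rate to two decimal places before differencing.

-0.68 pp

Output 0.3% above potential → (y − y*) = 0.3.
i = 0.4 + 1.7 + 1.47 × (2.1 − 1.7) + 0.66 × 0.3
   = 0.4 + 1.7 + 0.588 + 0.198 = 2.89
Deviation = 2.21 − 2.89 = -0.68 pp.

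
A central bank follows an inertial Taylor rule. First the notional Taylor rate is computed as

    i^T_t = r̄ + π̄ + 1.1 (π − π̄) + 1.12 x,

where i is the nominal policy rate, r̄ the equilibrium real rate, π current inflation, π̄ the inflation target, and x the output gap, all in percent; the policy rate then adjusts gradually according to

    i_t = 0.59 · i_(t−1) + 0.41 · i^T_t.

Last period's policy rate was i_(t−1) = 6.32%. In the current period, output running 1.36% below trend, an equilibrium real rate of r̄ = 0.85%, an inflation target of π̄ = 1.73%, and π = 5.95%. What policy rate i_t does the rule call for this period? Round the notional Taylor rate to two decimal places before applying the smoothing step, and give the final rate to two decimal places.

6.07%

Output 1.36% below potential → x = -1.36.
i^T_t = 0.85 + 1.73 + 1.1 × (5.95 − 1.73) + 1.12 × (-1.36)
   = 0.85 + 1.73 + 4.642 − 1.5232 = 5.70
i_t = 0.59 × 6.32 + 0.41 × 5.70 = 3.7288 + 2.337 = 6.07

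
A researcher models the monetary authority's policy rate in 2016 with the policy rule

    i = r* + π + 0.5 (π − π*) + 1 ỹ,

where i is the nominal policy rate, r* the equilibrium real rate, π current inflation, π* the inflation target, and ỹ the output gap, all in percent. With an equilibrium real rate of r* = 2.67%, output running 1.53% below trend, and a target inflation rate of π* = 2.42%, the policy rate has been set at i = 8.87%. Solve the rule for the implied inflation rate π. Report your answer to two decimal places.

Output 1.53% below potential → ỹ = -1.53.
Collecting π: i = r* + (1 + 0.5) π − 0.5 π* + 1 ỹ
1.5 π = 8.87 − 2.67 + 0.5 × 2.42 − 1 × (-1.53) = 8.94
π = 8.94 / 1.5 = 5.96

5.96%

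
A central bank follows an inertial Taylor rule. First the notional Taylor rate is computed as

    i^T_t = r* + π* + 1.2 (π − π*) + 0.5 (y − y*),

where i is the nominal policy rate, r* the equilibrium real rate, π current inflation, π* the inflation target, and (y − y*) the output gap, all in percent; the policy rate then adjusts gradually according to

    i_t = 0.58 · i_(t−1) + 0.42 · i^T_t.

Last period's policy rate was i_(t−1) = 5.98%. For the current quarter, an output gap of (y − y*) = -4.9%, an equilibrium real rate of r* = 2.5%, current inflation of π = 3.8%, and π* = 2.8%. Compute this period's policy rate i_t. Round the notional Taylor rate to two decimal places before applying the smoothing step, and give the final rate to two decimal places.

i^T_t = 2.5 + 2.8 + 1.2 × (3.8 − 2.8) + 0.5 × (-4.9)
   = 2.5 + 2.8 + 1.2 − 2.45 = 4.05
i_t = 0.58 × 5.98 + 0.42 × 4.05 = 3.4684 + 1.701 = 5.17

5.17%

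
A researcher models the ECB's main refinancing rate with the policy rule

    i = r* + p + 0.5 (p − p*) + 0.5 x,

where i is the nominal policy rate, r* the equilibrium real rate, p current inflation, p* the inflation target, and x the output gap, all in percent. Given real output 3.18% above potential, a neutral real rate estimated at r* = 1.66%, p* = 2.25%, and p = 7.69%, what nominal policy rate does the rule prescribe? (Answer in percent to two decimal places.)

13.66%

Output 3.18% above potential → x = 3.18.
i = 1.66 + 7.69 + 0.5 × (7.69 − 2.25) + 0.5 × 3.18
   = 1.66 + 7.69 + 2.72 + 1.59 = 13.66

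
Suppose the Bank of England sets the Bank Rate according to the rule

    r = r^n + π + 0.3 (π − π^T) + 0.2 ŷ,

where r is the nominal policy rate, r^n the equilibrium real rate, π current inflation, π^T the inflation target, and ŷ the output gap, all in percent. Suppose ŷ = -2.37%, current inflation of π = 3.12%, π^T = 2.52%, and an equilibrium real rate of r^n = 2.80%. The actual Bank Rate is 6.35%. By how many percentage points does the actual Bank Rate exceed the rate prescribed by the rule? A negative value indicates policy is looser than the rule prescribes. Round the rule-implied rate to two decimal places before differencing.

r = 2.80 + 3.12 + 0.3 × (3.12 − 2.52) + 0.2 × (-2.37)
   = 2.80 + 3.12 + 0.18 − 0.474 = 5.63
Deviation = 6.35 − 5.63 = 0.72 pp.

0.72 pp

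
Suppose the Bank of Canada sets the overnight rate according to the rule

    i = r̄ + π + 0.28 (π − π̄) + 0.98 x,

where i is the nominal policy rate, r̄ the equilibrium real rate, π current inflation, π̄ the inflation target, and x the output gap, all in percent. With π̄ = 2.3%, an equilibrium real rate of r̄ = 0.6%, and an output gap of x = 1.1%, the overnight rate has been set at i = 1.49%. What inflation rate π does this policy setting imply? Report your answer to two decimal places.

0.36%

Collecting π: i = r̄ + (1 + 0.28) π − 0.28 π̄ + 0.98 x
1.28 π = 1.49 − 0.6 + 0.28 × 2.3 − 0.98 × 1.1 = 0.456
π = 0.456 / 1.28 = 0.36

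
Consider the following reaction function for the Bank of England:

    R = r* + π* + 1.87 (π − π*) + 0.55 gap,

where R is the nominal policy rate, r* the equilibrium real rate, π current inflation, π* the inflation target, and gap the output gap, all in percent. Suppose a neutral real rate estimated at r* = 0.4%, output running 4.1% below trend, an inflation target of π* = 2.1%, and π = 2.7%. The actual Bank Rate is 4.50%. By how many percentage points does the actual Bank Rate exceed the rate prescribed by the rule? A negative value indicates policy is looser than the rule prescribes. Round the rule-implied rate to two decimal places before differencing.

Output 4.1% below potential → gap = -4.1.
R = 0.4 + 2.1 + 1.87 × (2.7 − 2.1) + 0.55 × (-4.1)
   = 0.4 + 2.1 + 1.122 − 2.255 = 1.37
Deviation = 4.50 − 1.37 = 3.13 pp.

3.13 pp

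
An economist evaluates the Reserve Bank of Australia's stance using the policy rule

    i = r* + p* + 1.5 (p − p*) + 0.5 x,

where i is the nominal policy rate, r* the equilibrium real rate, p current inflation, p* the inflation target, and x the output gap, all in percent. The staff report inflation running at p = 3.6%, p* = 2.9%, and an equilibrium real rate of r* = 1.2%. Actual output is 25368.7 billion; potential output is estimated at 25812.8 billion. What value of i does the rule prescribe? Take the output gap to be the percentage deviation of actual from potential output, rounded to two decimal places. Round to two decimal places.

4.29%

Output gap = 100 × (25368.7 − 25812.8) / 25812.8 = -1.72%.
i = 1.20 + 2.90 + 1.5 × (3.60 − 2.90) + 0.5 × (-1.72)
   = 1.20 + 2.9 + 1.05 − 0.86 = 4.29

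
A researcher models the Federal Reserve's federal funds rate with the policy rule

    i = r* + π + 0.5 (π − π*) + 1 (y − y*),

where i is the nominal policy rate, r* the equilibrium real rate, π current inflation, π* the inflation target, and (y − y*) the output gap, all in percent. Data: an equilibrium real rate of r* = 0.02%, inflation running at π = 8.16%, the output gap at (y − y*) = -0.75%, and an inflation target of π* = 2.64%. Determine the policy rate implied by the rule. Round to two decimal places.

10.19%

i = 0.02 + 8.16 + 0.5 × (8.16 − 2.64) + 1 × (-0.75)
   = 0.02 + 8.16 + 2.76 − 0.75 = 10.19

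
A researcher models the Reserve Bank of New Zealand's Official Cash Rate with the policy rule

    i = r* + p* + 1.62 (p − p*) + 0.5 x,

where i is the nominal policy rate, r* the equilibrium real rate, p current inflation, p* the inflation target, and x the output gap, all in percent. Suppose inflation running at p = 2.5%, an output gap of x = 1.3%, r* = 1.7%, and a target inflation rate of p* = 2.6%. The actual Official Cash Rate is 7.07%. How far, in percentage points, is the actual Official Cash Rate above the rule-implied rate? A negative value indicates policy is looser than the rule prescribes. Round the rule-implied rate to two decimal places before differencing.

2.28 pp

i = 1.7 + 2.6 + 1.62 × (2.5 − 2.6) + 0.5 × 1.3
   = 1.7 + 2.6 − 0.162 + 0.65 = 4.79
Deviation = 7.07 − 4.79 = 2.28 pp.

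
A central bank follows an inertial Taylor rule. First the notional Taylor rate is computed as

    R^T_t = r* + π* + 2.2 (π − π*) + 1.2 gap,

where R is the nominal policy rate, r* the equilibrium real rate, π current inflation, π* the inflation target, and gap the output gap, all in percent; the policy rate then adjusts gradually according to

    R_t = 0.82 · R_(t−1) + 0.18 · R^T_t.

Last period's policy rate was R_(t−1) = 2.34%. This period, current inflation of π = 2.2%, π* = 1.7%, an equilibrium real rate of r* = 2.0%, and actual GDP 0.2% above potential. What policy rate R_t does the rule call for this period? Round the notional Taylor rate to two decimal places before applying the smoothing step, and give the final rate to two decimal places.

Output 0.2% above potential → gap = 0.2.
R^T_t = 2.0 + 1.7 + 2.2 × (2.2 − 1.7) + 1.2 × 0.2
   = 2.0 + 1.7 + 1.1 + 0.24 = 5.04
R_t = 0.82 × 2.34 + 0.18 × 5.04 = 1.9188 + 0.9072 = 2.83

2.83%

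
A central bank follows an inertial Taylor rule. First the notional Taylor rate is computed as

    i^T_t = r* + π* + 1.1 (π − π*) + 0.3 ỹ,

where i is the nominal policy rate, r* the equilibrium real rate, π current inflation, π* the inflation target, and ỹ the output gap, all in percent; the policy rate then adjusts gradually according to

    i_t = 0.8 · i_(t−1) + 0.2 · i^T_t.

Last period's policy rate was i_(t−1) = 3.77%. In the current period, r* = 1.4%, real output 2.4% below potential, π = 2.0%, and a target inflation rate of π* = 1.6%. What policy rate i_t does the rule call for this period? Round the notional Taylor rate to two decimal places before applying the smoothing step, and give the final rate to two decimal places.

Output 2.4% below potential → ỹ = -2.4.
i^T_t = 1.4 + 1.6 + 1.1 × (2.0 − 1.6) + 0.3 × (-2.4)
   = 1.4 + 1.6 + 0.44 − 0.72 = 2.72
i_t = 0.8 × 3.77 + 0.2 × 2.72 = 3.016 + 0.544 = 3.56

3.56%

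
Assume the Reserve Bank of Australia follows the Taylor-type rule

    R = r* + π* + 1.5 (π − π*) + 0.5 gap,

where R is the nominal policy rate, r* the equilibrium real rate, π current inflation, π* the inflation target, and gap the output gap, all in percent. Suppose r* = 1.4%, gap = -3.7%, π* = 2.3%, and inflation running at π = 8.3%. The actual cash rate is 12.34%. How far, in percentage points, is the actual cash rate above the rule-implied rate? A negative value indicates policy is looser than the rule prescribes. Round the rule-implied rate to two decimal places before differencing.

R = 1.4 + 2.3 + 1.5 × (8.3 − 2.3) + 0.5 × (-3.7)
   = 1.4 + 2.3 + 9 − 1.85 = 10.85
Deviation = 12.34 − 10.85 = 1.49 pp.

1.49 pp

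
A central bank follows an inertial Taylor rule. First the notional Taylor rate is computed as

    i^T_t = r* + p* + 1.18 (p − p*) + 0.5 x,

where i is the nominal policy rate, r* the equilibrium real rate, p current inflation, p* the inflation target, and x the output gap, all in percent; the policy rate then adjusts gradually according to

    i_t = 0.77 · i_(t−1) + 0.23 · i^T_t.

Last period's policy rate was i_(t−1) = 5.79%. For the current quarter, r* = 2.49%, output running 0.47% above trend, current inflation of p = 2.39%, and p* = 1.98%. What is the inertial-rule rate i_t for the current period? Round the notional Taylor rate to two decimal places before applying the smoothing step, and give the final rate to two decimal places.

Output 0.47% above potential → x = 0.47.
i^T_t = 2.49 + 1.98 + 1.18 × (2.39 − 1.98) + 0.5 × 0.47
   = 2.49 + 1.98 + 0.4838 + 0.235 = 5.19
i_t = 0.77 × 5.79 + 0.23 × 5.19 = 4.4583 + 1.1937 = 5.65

5.65%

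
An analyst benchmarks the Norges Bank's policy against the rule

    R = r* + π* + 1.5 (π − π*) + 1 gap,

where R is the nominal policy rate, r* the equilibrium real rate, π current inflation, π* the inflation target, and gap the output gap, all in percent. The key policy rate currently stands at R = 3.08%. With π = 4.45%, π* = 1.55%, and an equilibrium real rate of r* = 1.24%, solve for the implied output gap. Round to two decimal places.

-4.06%

1 gap = 3.08 − 1.24 − 1.55 − 1.5 × (4.45 − 1.55) = -4.06
gap = -4.06 / 1 = -4.06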